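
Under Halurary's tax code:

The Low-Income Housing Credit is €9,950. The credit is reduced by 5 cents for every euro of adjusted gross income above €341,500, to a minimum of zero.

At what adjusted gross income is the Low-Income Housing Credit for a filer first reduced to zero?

The credit falls by 5% of each euro above €341,500, so it reaches zero when the excess is €9,950 / 5% = €199,000: income = €341,500 + €199,000 = €540,500.

€540,500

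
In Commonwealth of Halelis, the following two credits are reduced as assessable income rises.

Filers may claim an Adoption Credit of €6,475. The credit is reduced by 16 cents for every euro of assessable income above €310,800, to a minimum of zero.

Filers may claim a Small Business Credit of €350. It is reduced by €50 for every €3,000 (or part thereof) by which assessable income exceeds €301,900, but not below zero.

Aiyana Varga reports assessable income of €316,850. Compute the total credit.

€5,607

Adoption Credit: 16% of the €6,050 excess over €310,800 is €968; credit = €6,475 − €968 = €5,507.
Small Business Credit: income exceeds €301,900 by €14,950, which is 5 full-or-partial €3,000 increments; reduction = 5 × €50 = €250, leaving €100.
Total: €5,507 + €100 = €5,607.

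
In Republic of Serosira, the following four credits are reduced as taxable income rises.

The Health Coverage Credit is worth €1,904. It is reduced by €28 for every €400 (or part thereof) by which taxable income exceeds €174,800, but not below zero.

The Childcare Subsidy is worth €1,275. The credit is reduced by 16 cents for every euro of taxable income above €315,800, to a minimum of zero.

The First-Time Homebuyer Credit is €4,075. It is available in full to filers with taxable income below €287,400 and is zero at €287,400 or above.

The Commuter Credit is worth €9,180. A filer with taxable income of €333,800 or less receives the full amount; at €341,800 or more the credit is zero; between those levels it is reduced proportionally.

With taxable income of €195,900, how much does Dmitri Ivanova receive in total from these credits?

€14,950

Health Coverage Credit: income exceeds €174,800 by €21,100, which is 53 full-or-partial €400 increments; reduction = 53 × €28 = €1,484, leaving €420.
Childcare Subsidy: €195,900 is at or below the €315,800 threshold, so the full €1,275 applies.
First-Time Homebuyer Credit: €195,900 is below the €287,400 cutoff, so the full €4,075 applies.
Commuter Credit: €195,900 is at or below the €333,800 threshold, so the full €9,180 applies.
Total: €420 + €1,275 + €4,075 + €9,180 = €14,950.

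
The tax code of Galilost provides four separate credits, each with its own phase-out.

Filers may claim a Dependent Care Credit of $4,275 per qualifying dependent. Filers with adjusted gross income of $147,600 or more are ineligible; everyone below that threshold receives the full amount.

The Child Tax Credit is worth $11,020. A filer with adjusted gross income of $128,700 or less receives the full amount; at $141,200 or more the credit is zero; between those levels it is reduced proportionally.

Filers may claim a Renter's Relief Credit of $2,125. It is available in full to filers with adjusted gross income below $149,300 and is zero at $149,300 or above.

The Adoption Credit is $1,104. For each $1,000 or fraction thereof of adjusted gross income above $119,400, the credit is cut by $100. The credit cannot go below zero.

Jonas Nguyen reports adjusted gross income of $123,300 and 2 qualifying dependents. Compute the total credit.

$22,399

Dependent Care Credit: base = 2 × $4,275 = $8,550. $123,300 is below the $147,600 cutoff, so the full $8,550 applies.
Child Tax Credit: $123,300 is at or below the $128,700 threshold, so the full $11,020 applies.
Renter's Relief Credit: $123,300 is below the $149,300 cutoff, so the full $2,125 applies.
Adoption Credit: income exceeds $119,400 by $3,900, which is 4 full-or-partial $1,000 increments; reduction = 4 × $100 = $400, leaving $704.
Total: $8,550 + $11,020 + $2,125 + $704 = $22,399.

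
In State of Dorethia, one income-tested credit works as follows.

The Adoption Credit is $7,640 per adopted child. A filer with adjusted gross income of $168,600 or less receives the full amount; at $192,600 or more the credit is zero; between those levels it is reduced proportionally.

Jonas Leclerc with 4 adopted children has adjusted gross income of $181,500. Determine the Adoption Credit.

Adoption Credit: base = 4 × $7,640 = $30,560. $181,500 is $12,900 into a $24,000 phase-out range, leaving 11,100/24,000 of the credit: $30,560 × 11,100/24,000 = $14,134.

$14,134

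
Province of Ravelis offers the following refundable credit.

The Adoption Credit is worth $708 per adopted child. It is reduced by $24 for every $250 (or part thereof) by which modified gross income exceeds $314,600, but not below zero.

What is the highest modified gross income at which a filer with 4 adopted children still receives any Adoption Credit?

Full credit = 4 × $708 = $2,832.
After 117 increments the reduction is 117 × $24 = $2,808, leaving $24; one more increment wipes it out. Increment 117 ends at excess 117 × $250 = $29,250, so the highest qualifying income is $314,600 + $29,250 = $343,850.

$343,850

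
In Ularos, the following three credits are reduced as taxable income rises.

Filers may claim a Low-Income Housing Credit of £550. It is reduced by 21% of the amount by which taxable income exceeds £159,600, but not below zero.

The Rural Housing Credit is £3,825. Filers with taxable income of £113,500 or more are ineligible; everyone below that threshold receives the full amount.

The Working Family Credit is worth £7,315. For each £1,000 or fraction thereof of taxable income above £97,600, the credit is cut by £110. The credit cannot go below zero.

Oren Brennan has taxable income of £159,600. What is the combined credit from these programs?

£1,045

Low-Income Housing Credit: £159,600 is at or below the £159,600 threshold, so the full £550 applies.
Rural Housing Credit: £159,600 meets or exceeds the £113,500 cutoff, so the credit is £0.
Working Family Credit: income exceeds £97,600 by £62,000, which is 62 full-or-partial £1,000 increments; reduction = 62 × £110 = £6,820, leaving £495.
Total: £550 + £0 + £495 = £1,045.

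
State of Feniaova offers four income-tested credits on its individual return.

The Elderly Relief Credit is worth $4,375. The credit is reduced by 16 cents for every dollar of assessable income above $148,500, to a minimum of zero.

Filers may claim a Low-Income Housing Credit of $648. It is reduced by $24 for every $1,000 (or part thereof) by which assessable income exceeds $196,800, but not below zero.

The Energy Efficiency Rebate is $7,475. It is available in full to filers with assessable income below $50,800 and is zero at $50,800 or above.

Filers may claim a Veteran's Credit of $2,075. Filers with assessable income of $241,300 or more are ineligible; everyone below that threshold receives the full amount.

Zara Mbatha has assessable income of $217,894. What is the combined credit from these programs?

$2,195

Elderly Relief Credit: 16% of the $69,394 excess over $148,500 is $11,103.04 ≥ base, so the credit is $0.
Low-Income Housing Credit: income exceeds $196,800 by $21,094, which is 22 full-or-partial $1,000 increments; reduction = 22 × $24 = $528, leaving $120.
Energy Efficiency Rebate: $217,894 meets or exceeds the $50,800 cutoff, so the credit is $0.
Veteran's Credit: $217,894 is below the $241,300 cutoff, so the full $2,075 applies.
Total: $0 + $120 + $0 + $2,075 = $2,195.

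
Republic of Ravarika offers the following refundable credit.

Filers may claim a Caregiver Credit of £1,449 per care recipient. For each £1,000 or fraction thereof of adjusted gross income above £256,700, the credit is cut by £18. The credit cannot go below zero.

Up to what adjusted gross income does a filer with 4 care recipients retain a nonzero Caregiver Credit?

£577,700

Full credit = 4 × £1,449 = £5,796.
After 321 increments the reduction is 321 × £18 = £5,778, leaving £18; one more increment wipes it out. Increment 321 ends at excess 321 × £1,000 = £321,000, so the highest qualifying income is £256,700 + £321,000 = £577,700.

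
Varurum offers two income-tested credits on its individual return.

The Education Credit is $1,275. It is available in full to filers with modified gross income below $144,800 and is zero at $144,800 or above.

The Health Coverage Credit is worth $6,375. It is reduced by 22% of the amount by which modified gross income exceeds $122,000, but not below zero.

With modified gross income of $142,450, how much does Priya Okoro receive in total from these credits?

Education Credit: $142,450 is below the $144,800 cutoff, so the full $1,275 applies.
Health Coverage Credit: 22% of the $20,450 excess over $122,000 is $4,499; credit = $6,375 − $4,499 = $1,876.
Total: $1,275 + $1,876 = $3,151.

$3,151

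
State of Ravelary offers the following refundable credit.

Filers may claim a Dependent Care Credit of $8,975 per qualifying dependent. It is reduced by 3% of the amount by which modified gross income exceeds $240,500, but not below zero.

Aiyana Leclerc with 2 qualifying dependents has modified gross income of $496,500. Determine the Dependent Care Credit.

Dependent Care Credit: base = 2 × $8,975 = $17,950. 3% of the $256,000 excess over $240,500 is $7,680; credit = $17,950 − $7,680 = $10,270.

$10,270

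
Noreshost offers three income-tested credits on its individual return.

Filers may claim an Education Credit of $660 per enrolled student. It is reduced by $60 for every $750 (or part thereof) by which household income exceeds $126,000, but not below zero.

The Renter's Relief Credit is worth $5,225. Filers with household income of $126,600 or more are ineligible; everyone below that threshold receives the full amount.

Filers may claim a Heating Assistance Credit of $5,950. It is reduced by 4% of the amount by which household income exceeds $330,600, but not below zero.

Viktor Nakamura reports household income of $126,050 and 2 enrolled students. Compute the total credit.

Education Credit: base = 2 × $660 = $1,320. income exceeds $126,000 by $50, which is 1 full-or-partial $750 increment; reduction = 1 × $60 = $60, leaving $1,260.
Renter's Relief Credit: $126,050 is below the $126,600 cutoff, so the full $5,225 applies.
Heating Assistance Credit: $126,050 is at or below the $330,600 threshold, so the full $5,950 applies.
Total: $1,260 + $5,225 + $5,950 = $12,435.

$12,435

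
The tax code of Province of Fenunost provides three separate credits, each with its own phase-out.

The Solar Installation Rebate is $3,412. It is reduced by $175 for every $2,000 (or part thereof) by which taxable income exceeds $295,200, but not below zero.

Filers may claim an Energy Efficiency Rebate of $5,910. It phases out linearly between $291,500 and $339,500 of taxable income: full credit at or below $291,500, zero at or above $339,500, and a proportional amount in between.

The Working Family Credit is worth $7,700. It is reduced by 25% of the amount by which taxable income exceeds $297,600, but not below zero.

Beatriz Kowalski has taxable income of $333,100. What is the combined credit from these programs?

Solar Installation Rebate: income exceeds $295,200 by $37,900, which is 19 full-or-partial $2,000 increments; reduction = 19 × $175 = $3,325, leaving $87.
Energy Efficiency Rebate: $333,100 is $41,600 into a $48,000 phase-out range, leaving 6,400/48,000 of the credit: $5,910 × 6,400/48,000 = $788.
Working Family Credit: 25% of the $35,500 excess over $297,600 is $8,875 ≥ base, so the credit is $0.
Total: $87 + $788 + $0 = $875.

$875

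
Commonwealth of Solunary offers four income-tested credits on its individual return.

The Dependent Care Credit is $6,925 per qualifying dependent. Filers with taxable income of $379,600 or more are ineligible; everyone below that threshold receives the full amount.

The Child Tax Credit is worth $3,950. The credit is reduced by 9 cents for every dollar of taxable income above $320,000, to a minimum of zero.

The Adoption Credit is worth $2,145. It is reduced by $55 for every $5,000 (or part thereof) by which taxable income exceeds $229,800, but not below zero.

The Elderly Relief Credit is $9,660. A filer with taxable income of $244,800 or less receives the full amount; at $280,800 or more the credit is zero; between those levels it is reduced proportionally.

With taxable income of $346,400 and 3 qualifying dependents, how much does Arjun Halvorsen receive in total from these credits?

$23,174

Dependent Care Credit: base = 3 × $6,925 = $20,775. $346,400 is below the $379,600 cutoff, so the full $20,775 applies.
Child Tax Credit: 9% of the $26,400 excess over $320,000 is $2,376; credit = $3,950 − $2,376 = $1,574.
Adoption Credit: income exceeds $229,800 by $116,600, which is 24 full-or-partial $5,000 increments; reduction = 24 × $55 = $1,320, leaving $825.
Elderly Relief Credit: $346,400 is at or above $280,800, so the credit is $0.
Total: $20,775 + $1,574 + $825 + $0 = $23,174.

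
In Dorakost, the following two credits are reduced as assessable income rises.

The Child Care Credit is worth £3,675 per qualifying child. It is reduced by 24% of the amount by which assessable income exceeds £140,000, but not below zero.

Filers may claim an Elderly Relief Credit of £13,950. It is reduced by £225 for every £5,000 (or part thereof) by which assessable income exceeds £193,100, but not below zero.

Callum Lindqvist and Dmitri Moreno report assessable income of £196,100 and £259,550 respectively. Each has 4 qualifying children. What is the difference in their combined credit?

£4,161

Callum (£196,100): Child Care Credit: base = 4 × £3,675 = £14,700. 24% of the £56,100 excess over £140,000 is £13,464; credit = £14,700 − £13,464 = £1,236. Elderly Relief Credit: income exceeds £193,100 by £3,000, which is 1 full-or-partial £5,000 increment; reduction = 1 × £225 = £225, leaving £13,725. total £1,236 + £13,725 = £14,961
Dmitri (£259,550): Child Care Credit: base = 4 × £3,675 = £14,700. 24% of the £119,550 excess over £140,000 is £28,692 ≥ base, so the credit is £0. Elderly Relief Credit: income exceeds £193,100 by £66,450, which is 14 full-or-partial £5,000 increments; reduction = 14 × £225 = £3,150, leaving £10,800. total £0 + £10,800 = £10,800
Difference: |£14,961 − £10,800| = £4,161.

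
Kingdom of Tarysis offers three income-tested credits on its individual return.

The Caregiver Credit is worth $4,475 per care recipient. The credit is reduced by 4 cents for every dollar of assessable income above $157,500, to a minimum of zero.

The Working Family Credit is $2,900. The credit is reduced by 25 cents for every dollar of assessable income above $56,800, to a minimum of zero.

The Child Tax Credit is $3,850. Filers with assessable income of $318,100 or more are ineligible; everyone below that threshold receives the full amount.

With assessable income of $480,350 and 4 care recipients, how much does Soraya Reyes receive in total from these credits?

$4,986

Caregiver Credit: base = 4 × $4,475 = $17,900. 4% of the $322,850 excess over $157,500 is $12,914; credit = $17,900 − $12,914 = $4,986.
Working Family Credit: 25% of the $423,550 excess over $56,800 is $105,887.50 ≥ base, so the credit is $0.
Child Tax Credit: $480,350 meets or exceeds the $318,100 cutoff, so the credit is $0.
Total: $4,986 + $0 + $0 = $4,986.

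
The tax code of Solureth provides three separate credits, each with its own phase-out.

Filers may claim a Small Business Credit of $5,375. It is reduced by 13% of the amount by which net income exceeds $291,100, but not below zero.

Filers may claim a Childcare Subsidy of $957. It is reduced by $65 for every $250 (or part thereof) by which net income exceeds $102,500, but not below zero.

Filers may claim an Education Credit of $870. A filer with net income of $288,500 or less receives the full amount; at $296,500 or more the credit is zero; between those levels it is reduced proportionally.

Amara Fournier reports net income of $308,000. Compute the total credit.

Small Business Credit: 13% of the $16,900 excess over $291,100 is $2,197; credit = $5,375 − $2,197 = $3,178.
Childcare Subsidy: income exceeds $102,500 by $205,500 → 822 increments × $65 = $53,430 ≥ base, so the credit is $0.
Education Credit: $308,000 is at or above $296,500, so the credit is $0.
Total: $3,178 + $0 + $0 = $3,178.

$3,178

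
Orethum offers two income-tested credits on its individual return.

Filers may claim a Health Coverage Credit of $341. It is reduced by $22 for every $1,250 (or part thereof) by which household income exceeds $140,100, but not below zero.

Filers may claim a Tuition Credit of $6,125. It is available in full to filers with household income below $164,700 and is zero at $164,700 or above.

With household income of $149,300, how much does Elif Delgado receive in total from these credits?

Health Coverage Credit: income exceeds $140,100 by $9,200, which is 8 full-or-partial $1,250 increments; reduction = 8 × $22 = $176, leaving $165.
Tuition Credit: $149,300 is below the $164,700 cutoff, so the full $6,125 applies.
Total: $165 + $6,125 = $6,290.

$6,290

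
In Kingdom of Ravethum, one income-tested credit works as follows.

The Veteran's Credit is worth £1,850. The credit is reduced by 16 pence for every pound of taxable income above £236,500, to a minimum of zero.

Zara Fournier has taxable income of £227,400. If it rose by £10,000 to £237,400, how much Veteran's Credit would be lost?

£144

At £227,400 — £227,400 is at or below the £236,500 threshold, so the full £1,850 applies.
At £237,400 — 16% of the £900 excess over £236,500 is £144; credit = £1,850 − £144 = £1,706.
Lost: £1,850 − £1,706 = £144.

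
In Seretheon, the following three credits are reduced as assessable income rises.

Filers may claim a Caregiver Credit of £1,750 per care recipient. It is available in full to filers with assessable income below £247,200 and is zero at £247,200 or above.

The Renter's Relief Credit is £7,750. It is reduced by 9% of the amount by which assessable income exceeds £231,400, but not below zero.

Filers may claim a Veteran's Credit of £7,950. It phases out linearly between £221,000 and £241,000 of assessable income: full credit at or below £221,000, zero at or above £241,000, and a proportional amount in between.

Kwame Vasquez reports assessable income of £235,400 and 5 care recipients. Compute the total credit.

Caregiver Credit: base = 5 × £1,750 = £8,750. £235,400 is below the £247,200 cutoff, so the full £8,750 applies.
Renter's Relief Credit: 9% of the £4,000 excess over £231,400 is £360; credit = £7,750 − £360 = £7,390.
Veteran's Credit: £235,400 is £14,400 into a £20,000 phase-out range, leaving 5,600/20,000 of the credit: £7,950 × 5,600/20,000 = £2,226.
Total: £8,750 + £7,390 + £2,226 = £18,366.

£18,366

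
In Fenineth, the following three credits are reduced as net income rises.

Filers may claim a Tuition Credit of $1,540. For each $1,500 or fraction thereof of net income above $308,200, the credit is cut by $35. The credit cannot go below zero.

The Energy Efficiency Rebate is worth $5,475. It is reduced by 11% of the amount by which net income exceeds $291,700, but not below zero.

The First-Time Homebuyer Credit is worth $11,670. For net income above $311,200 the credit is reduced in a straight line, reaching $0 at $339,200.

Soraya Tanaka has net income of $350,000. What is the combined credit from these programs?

$560

Tuition Credit: income exceeds $308,200 by $41,800, which is 28 full-or-partial $1,500 increments; reduction = 28 × $35 = $980, leaving $560.
Energy Efficiency Rebate: 11% of the $58,300 excess over $291,700 is $6,413 ≥ base, so the credit is $0.
First-Time Homebuyer Credit: $350,000 is at or above $339,200, so the credit is $0.
Total: $560 + $0 + $0 = $560.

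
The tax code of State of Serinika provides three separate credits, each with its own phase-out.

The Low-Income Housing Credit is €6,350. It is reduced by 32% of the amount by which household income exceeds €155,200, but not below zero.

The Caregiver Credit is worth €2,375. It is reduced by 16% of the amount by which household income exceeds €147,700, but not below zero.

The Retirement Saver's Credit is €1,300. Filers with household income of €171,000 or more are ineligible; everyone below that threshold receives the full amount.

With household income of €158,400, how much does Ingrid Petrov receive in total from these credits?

€7,289

Low-Income Housing Credit: 32% of the €3,200 excess over €155,200 is €1,024; credit = €6,350 − €1,024 = €5,326.
Caregiver Credit: 16% of the €10,700 excess over €147,700 is €1,712; credit = €2,375 − €1,712 = €663.
Retirement Saver's Credit: €158,400 is below the €171,000 cutoff, so the full €1,300 applies.
Total: €5,326 + €663 + €1,300 = €7,289.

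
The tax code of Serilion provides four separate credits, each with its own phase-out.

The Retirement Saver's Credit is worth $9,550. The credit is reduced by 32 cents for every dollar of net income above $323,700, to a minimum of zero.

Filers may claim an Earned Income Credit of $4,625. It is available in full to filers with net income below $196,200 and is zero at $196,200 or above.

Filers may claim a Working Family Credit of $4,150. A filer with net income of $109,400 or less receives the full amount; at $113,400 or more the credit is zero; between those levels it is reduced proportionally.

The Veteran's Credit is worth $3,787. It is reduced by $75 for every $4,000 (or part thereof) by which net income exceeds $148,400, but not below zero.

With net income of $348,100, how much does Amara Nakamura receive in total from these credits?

$1,779

Retirement Saver's Credit: 32% of the $24,400 excess over $323,700 is $7,808; credit = $9,550 − $7,808 = $1,742.
Earned Income Credit: $348,100 meets or exceeds the $196,200 cutoff, so the credit is $0.
Working Family Credit: $348,100 is at or above $113,400, so the credit is $0.
Veteran's Credit: income exceeds $148,400 by $199,700, which is 50 full-or-partial $4,000 increments; reduction = 50 × $75 = $3,750, leaving $37.
Total: $1,742 + $0 + $0 + $37 = $1,779.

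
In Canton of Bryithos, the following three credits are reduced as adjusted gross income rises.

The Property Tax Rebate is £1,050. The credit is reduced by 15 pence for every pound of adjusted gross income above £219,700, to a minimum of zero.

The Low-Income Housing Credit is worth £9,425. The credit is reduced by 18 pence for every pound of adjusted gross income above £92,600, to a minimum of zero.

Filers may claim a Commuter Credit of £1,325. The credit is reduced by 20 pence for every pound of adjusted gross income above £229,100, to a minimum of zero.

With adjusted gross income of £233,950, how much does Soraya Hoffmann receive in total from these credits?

£355

Property Tax Rebate: 15% of the £14,250 excess over £219,700 is £2,137.50 ≥ base, so the credit is £0.
Low-Income Housing Credit: 18% of the £141,350 excess over £92,600 is £25,443 ≥ base, so the credit is £0.
Commuter Credit: 20% of the £4,850 excess over £229,100 is £970; credit = £1,325 − £970 = £355.
Total: £0 + £0 + £355 = £355.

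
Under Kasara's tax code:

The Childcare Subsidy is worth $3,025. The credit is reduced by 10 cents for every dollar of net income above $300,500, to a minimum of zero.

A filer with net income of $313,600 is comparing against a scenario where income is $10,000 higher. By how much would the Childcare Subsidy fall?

$1,000

At $313,600 — 10% of the $13,100 excess over $300,500 is $1,310; credit = $3,025 − $1,310 = $1,715.
At $323,600 — 10% of the $23,100 excess over $300,500 is $2,310; credit = $3,025 − $2,310 = $715.
Lost: $1,715 − $715 = $1,000.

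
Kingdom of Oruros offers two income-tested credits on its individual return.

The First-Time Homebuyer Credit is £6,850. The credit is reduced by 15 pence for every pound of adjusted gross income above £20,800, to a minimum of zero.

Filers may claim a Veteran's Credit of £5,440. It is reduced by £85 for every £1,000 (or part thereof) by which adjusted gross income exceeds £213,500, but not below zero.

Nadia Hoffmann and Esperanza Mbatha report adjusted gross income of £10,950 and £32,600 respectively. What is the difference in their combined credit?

£1,770

Nadia (£10,950): First-Time Homebuyer Credit: £10,950 is at or below the £20,800 threshold, so the full £6,850 applies. Veteran's Credit: £10,950 is at or below the £213,500 threshold, so the full £5,440 applies. total £6,850 + £5,440 = £12,290
Esperanza (£32,600): First-Time Homebuyer Credit: 15% of the £11,800 excess over £20,800 is £1,770; credit = £6,850 − £1,770 = £5,080. Veteran's Credit: £32,600 is at or below the £213,500 threshold, so the full £5,440 applies. total £5,080 + £5,440 = £10,520
Difference: |£12,290 − £10,520| = £1,770.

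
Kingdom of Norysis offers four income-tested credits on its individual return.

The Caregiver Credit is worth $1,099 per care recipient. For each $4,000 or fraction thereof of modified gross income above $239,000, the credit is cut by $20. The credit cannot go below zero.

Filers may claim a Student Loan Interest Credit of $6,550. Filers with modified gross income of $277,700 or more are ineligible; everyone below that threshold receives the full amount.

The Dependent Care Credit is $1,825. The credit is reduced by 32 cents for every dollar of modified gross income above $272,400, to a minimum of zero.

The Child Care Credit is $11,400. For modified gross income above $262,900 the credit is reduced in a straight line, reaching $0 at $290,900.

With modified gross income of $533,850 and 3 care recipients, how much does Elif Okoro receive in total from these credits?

$1,817

Caregiver Credit: base = 3 × $1,099 = $3,297. income exceeds $239,000 by $294,850, which is 74 full-or-partial $4,000 increments; reduction = 74 × $20 = $1,480, leaving $1,817.
Student Loan Interest Credit: $533,850 meets or exceeds the $277,700 cutoff, so the credit is $0.
Dependent Care Credit: 32% of the $261,450 excess over $272,400 is $83,664 ≥ base, so the credit is $0.
Child Care Credit: $533,850 is at or above $290,900, so the credit is $0.
Total: $1,817 + $0 + $0 + $0 = $1,817.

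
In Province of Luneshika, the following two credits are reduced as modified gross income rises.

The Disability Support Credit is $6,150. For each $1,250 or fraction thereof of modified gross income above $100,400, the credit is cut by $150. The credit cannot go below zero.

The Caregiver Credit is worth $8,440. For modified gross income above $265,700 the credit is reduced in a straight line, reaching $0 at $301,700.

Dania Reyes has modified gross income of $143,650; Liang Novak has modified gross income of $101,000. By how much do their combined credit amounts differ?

$5,100

Dania ($143,650): Disability Support Credit: income exceeds $100,400 by $43,250, which is 35 full-or-partial $1,250 increments; reduction = 35 × $150 = $5,250, leaving $900. Caregiver Credit: $143,650 is at or below the $265,700 threshold, so the full $8,440 applies. total $900 + $8,440 = $9,340
Liang ($101,000): Disability Support Credit: income exceeds $100,400 by $600, which is 1 full-or-partial $1,250 increment; reduction = 1 × $150 = $150, leaving $6,000. Caregiver Credit: $101,000 is at or below the $265,700 threshold, so the full $8,440 applies. total $6,000 + $8,440 = $14,440
Difference: |$9,340 − $14,440| = $5,100.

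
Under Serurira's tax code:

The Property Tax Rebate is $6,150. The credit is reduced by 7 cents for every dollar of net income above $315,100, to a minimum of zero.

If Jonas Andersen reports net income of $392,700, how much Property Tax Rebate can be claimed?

Property Tax Rebate: 7% of the $77,600 excess over $315,100 is $5,432; credit = $6,150 − $5,432 = $718.

$718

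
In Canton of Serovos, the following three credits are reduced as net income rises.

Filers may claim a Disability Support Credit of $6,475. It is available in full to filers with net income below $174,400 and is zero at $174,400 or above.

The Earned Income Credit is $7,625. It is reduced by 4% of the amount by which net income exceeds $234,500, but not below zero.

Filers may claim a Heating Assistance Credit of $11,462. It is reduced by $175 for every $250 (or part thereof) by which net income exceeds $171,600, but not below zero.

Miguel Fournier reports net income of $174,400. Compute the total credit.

$16,987

Disability Support Credit: $174,400 meets or exceeds the $174,400 cutoff, so the credit is $0.
Earned Income Credit: $174,400 is at or below the $234,500 threshold, so the full $7,625 applies.
Heating Assistance Credit: income exceeds $171,600 by $2,800, which is 12 full-or-partial $250 increments; reduction = 12 × $175 = $2,100, leaving $9,362.
Total: $0 + $7,625 + $9,362 = $16,987.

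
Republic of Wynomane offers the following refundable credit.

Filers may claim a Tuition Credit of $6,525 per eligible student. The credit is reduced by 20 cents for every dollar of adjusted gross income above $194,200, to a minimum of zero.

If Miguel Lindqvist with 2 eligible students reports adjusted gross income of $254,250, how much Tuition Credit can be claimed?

Tuition Credit: base = 2 × $6,525 = $13,050. 20% of the $60,050 excess over $194,200 is $12,010; credit = $13,050 − $12,010 = $1,040.

$1,040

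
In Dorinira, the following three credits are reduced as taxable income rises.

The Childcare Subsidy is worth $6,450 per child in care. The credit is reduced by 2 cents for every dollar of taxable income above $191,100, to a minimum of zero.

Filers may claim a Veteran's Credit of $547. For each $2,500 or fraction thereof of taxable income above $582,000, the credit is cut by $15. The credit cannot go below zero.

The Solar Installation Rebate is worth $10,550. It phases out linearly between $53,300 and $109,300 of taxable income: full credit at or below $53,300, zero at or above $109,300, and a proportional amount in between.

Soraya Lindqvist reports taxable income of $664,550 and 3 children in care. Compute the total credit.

Childcare Subsidy: base = 3 × $6,450 = $19,350. 2% of the $473,450 excess over $191,100 is $9,469; credit = $19,350 − $9,469 = $9,881.
Veteran's Credit: income exceeds $582,000 by $82,550, which is 34 full-or-partial $2,500 increments; reduction = 34 × $15 = $510, leaving $37.
Solar Installation Rebate: $664,550 is at or above $109,300, so the credit is $0.
Total: $9,881 + $37 + $0 = $9,918.

$9,918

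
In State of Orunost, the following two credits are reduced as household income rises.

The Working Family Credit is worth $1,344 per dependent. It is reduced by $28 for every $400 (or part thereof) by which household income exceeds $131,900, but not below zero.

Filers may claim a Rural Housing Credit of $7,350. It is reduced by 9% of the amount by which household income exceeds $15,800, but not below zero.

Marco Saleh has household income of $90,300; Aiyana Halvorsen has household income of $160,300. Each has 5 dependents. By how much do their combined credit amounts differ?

$2,633

Marco ($90,300): Working Family Credit: base = 5 × $1,344 = $6,720. $90,300 is at or below the $131,900 threshold, so the full $6,720 applies. Rural Housing Credit: 9% of the $74,500 excess over $15,800 is $6,705; credit = $7,350 − $6,705 = $645. total $6,720 + $645 = $7,365
Aiyana ($160,300): Working Family Credit: base = 5 × $1,344 = $6,720. income exceeds $131,900 by $28,400, which is 71 full-or-partial $400 increments; reduction = 71 × $28 = $1,988, leaving $4,732. Rural Housing Credit: 9% of the $144,500 excess over $15,800 is $13,005 ≥ base, so the credit is $0. total $4,732 + $0 = $4,732
Difference: |$7,365 − $4,732| = $2,633.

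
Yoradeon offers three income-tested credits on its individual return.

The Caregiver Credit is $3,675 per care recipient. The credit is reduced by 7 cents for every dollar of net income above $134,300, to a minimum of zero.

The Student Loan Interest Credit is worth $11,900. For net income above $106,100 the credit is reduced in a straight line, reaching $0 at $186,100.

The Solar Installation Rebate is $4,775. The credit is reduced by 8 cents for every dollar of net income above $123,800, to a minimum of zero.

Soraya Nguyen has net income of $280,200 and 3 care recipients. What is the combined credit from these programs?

Caregiver Credit: base = 3 × $3,675 = $11,025. 7% of the $145,900 excess over $134,300 is $10,213; credit = $11,025 − $10,213 = $812.
Student Loan Interest Credit: $280,200 is at or above $186,100, so the credit is $0.
Solar Installation Rebate: 8% of the $156,400 excess over $123,800 is $12,512 ≥ base, so the credit is $0.
Total: $812 + $0 + $0 = $812.

$812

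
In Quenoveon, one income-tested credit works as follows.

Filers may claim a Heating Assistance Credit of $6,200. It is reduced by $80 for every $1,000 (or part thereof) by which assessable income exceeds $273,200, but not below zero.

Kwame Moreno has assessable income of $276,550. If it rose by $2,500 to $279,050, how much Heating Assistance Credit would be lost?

$160

At $276,550 — income exceeds $273,200 by $3,350, which is 4 full-or-partial $1,000 increments; reduction = 4 × $80 = $320, leaving $5,880.
At $279,050 — income exceeds $273,200 by $5,850, which is 6 full-or-partial $1,000 increments; reduction = 6 × $80 = $480, leaving $5,720.
Lost: $5,880 − $5,720 = $160.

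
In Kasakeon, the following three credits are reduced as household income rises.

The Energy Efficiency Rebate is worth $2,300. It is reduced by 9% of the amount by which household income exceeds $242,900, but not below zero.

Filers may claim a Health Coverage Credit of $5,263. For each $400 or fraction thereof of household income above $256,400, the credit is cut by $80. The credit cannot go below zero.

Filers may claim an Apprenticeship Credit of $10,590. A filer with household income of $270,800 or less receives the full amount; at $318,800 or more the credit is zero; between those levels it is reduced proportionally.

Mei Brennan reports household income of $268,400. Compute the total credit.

Energy Efficiency Rebate: 9% of the $25,500 excess over $242,900 is $2,295; credit = $2,300 − $2,295 = $5.
Health Coverage Credit: income exceeds $256,400 by $12,000, which is 30 full-or-partial $400 increments; reduction = 30 × $80 = $2,400, leaving $2,863.
Apprenticeship Credit: $268,400 is at or below the $270,800 threshold, so the full $10,590 applies.
Total: $5 + $2,863 + $10,590 = $13,458.

$13,458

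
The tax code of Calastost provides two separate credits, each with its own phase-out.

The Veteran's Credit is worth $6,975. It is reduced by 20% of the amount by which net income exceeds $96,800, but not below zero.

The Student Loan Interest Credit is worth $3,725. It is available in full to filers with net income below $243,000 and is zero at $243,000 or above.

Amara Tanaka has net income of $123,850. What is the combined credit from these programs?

Veteran's Credit: 20% of the $27,050 excess over $96,800 is $5,410; credit = $6,975 − $5,410 = $1,565.
Student Loan Interest Credit: $123,850 is below the $243,000 cutoff, so the full $3,725 applies.
Total: $1,565 + $3,725 = $5,290.

$5,290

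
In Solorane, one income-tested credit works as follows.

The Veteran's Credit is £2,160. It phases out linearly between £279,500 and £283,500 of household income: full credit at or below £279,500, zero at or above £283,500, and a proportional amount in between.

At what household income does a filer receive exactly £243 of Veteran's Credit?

£283,050

£243 is 243/2,160 of the full £2,160, so 1,917/2,160 of the £4,000 range has been used: income = £279,500 + £4,000 × 1,917/2,160 = £283,050.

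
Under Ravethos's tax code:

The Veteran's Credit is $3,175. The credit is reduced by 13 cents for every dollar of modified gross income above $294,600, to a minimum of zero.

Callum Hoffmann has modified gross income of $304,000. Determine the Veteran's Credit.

Veteran's Credit: 13% of the $9,400 excess over $294,600 is $1,222; credit = $3,175 − $1,222 = $1,953.

$1,953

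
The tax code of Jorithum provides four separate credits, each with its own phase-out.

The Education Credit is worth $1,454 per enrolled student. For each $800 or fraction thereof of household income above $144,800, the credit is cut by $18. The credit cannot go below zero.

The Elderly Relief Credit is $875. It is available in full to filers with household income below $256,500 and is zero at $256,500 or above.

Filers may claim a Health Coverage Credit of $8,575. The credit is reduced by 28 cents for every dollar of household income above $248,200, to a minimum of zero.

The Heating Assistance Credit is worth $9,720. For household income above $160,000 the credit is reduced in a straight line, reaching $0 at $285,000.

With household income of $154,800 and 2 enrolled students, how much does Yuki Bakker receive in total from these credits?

$21,844

Education Credit: base = 2 × $1,454 = $2,908. income exceeds $144,800 by $10,000, which is 13 full-or-partial $800 increments; reduction = 13 × $18 = $234, leaving $2,674.
Elderly Relief Credit: $154,800 is below the $256,500 cutoff, so the full $875 applies.
Health Coverage Credit: $154,800 is at or below the $248,200 threshold, so the full $8,575 applies.
Heating Assistance Credit: $154,800 is at or below the $160,000 threshold, so the full $9,720 applies.
Total: $2,674 + $875 + $8,575 + $9,720 = $21,844.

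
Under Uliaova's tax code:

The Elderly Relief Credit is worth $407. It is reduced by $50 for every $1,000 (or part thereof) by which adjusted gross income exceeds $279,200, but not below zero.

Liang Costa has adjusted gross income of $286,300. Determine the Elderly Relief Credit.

$7

Elderly Relief Credit: income exceeds $279,200 by $7,100, which is 8 full-or-partial $1,000 increments; reduction = 8 × $50 = $400, leaving $7.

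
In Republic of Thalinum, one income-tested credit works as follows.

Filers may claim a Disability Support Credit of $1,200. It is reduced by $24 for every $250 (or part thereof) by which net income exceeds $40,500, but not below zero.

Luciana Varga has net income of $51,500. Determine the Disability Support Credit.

$144

Disability Support Credit: income exceeds $40,500 by $11,000, which is 44 full-or-partial $250 increments; reduction = 44 × $24 = $1,056, leaving $144.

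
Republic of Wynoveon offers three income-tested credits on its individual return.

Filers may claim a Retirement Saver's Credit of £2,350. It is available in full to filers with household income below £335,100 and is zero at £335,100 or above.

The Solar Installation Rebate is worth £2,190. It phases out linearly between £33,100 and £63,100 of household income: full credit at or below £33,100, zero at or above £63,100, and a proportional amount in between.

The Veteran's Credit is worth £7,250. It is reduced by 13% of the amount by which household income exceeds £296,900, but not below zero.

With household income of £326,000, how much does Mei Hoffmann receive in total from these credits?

Retirement Saver's Credit: £326,000 is below the £335,100 cutoff, so the full £2,350 applies.
Solar Installation Rebate: £326,000 is at or above £63,100, so the credit is £0.
Veteran's Credit: 13% of the £29,100 excess over £296,900 is £3,783; credit = £7,250 − £3,783 = £3,467.
Total: £2,350 + £0 + £3,467 = £5,817.

£5,817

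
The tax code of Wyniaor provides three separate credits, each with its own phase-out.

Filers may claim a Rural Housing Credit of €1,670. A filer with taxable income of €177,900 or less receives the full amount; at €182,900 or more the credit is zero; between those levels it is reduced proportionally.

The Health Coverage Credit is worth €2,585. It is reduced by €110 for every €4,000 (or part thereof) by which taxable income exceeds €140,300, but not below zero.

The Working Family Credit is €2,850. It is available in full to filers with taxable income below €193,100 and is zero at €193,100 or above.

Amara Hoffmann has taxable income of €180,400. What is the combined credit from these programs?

Rural Housing Credit: €180,400 is €2,500 into a €5,000 phase-out range, leaving 2,500/5,000 of the credit: €1,670 × 2,500/5,000 = €835.
Health Coverage Credit: income exceeds €140,300 by €40,100, which is 11 full-or-partial €4,000 increments; reduction = 11 × €110 = €1,210, leaving €1,375.
Working Family Credit: €180,400 is below the €193,100 cutoff, so the full €2,850 applies.
Total: €835 + €1,375 + €2,850 = €5,060.

€5,060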